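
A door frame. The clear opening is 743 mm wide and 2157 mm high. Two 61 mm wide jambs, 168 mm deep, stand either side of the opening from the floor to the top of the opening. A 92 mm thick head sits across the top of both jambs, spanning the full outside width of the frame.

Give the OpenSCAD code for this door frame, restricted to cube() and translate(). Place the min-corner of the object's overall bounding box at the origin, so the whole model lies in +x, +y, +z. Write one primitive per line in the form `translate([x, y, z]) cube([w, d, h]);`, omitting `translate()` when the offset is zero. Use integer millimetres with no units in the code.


cube([61, 168, 2157]);
translate([804, 0, 0]) cube([61, 168, 2157]);
translate([0, 0, 2157]) cube([865, 168, 92]);


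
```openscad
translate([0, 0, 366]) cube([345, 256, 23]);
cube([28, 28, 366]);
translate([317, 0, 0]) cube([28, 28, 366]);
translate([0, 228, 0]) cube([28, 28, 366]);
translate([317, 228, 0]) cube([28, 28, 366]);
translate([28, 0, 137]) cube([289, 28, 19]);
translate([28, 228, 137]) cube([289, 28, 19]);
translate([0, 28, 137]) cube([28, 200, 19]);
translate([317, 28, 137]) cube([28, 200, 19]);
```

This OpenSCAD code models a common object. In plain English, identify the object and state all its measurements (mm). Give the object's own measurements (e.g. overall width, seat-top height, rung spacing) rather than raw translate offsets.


A four-legged stool. The seat is a 345×256×23 mm slab whose top surface is at z = 389 mm; four square legs, each 28×28 mm in cross-section, run from the floor (z = 0) to the underside of the seat, each flush with a corner of the seat. Four stretchers, 28 mm wide and 19 mm tall, connect adjacent legs with their undersides at z = 137 mm, each running between the inner faces of the legs it joins and aligned with the legs' outer faces on the other axis.


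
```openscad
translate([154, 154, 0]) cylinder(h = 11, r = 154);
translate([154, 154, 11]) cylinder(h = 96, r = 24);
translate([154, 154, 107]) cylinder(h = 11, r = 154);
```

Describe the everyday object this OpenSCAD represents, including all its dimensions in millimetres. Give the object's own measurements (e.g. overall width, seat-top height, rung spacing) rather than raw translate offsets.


A spool: two coaxial disc flanges of radius 154 mm and thickness 11 mm, joined by a core cylinder of radius 24 mm and height 96 mm. The lower flange rests on z = 0 and the three cylinders share a vertical axis.


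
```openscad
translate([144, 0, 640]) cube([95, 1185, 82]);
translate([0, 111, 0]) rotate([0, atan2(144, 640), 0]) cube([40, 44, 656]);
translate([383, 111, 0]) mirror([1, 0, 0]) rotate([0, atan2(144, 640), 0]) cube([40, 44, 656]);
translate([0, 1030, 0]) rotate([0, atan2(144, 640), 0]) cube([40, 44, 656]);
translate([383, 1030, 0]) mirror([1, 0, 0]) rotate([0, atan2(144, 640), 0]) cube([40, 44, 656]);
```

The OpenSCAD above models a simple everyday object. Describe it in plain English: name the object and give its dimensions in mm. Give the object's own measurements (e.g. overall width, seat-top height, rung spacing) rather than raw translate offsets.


A sawhorse. A 95×1185×82 mm beam (x, y, z) sits on two A-frame leg pairs. Each pair is two raked legs of 40×44 mm section (44 mm along y) splaying symmetrically in x. Each leg rises 640 mm vertically over 144 mm of horizontal reach and is 656 mm long along its own axis. Every leg's outer bottom edge rests on the floor and its outer top edge meets a bottom edge of the beam — the left legs (tilting toward +x) meet the beam's −x bottom edge, the right legs (their mirror images, tilting toward −x) meet its +x bottom edge — so the leg tops tuck under the beam, the beam's underside is 640 mm above the floor, and the feet are 383 mm apart outside-to-outside with the beam centred between them. The two leg pairs are set in 111 mm from either end of the beam.


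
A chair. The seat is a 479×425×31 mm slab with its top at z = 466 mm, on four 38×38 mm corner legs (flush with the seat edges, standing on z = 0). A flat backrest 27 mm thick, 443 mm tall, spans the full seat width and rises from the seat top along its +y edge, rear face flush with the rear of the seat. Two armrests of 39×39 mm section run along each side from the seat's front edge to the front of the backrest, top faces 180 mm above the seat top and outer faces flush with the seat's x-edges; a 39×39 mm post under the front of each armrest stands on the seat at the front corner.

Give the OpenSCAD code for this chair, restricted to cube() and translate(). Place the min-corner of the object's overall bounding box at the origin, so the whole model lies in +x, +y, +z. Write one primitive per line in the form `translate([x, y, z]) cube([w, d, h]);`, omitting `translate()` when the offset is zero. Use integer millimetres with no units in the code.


// leg_h = 466 - 31 = 435
// arm post h = 180 - 39 = 141
translate([0, 0, 435]) cube([479, 425, 31]);
cube([38, 38, 435]);
translate([441, 0, 0]) cube([38, 38, 435]);
translate([0, 387, 0]) cube([38, 38, 435]);
translate([441, 387, 0]) cube([38, 38, 435]);
translate([0, 398, 466]) cube([479, 27, 443]);
translate([0, 0, 607]) cube([39, 398, 39]);
translate([440, 0, 607]) cube([39, 398, 39]);
translate([0, 0, 466]) cube([39, 39, 141]);
translate([440, 0, 466]) cube([39, 39, 141]);


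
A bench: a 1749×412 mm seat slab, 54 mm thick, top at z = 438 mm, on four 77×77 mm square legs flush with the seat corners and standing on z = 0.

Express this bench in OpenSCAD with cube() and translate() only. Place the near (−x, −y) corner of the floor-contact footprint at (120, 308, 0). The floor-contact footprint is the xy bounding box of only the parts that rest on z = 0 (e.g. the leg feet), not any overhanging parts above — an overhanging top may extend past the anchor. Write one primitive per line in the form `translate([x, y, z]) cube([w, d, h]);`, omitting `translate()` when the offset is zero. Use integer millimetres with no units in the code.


// leg_h = 438 − 54 = 384
translate([120, 308, 384]) cube([1749, 412, 54]);
translate([120, 308, 0]) cube([77, 77, 384]);
translate([120, 643, 0]) cube([77, 77, 384]);
translate([1792, 308, 0]) cube([77, 77, 384]);
translate([1792, 643, 0]) cube([77, 77, 384]);


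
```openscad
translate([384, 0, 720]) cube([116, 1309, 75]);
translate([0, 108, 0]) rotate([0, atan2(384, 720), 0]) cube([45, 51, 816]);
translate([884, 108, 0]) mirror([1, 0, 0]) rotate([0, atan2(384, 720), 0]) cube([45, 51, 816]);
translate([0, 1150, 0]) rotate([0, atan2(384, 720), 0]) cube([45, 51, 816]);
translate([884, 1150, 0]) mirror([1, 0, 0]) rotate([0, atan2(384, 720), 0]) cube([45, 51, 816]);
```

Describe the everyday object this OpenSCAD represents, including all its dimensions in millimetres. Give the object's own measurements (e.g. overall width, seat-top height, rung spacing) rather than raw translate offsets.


A sawhorse. A 116×1309×75 mm beam (x, y, z) sits on two A-frame leg pairs. Each pair is two raked legs of 45×51 mm section (51 mm along y) splaying symmetrically in x. Each leg rises 720 mm vertically over 384 mm of horizontal reach and is 816 mm long along its own axis. Every leg's outer bottom edge rests on the floor and its outer top edge meets a bottom edge of the beam — the left legs (tilting toward +x) meet the beam's −x bottom edge, the right legs (their mirror images, tilting toward −x) meet its +x bottom edge — so the leg tops tuck under the beam, the beam's underside is 720 mm above the floor, and the feet are 884 mm apart outside-to-outside with the beam centred between them. The two leg pairs are set in 108 mm from either end of the beam.


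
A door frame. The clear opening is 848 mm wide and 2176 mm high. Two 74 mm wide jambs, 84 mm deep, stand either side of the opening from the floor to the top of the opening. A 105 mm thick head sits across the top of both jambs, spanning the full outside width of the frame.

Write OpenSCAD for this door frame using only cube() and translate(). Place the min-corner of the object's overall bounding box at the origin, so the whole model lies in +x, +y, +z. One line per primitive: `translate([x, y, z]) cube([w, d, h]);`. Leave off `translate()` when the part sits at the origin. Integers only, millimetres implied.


cube([74, 84, 2176]);
translate([922, 0, 0]) cube([74, 84, 2176]);
translate([0, 0, 2176]) cube([996, 84, 105]);


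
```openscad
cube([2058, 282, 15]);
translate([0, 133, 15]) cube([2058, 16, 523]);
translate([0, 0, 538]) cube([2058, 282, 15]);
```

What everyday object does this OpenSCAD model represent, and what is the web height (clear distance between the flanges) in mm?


An I-beam. The web height is 523 mm.

Two wide flanges with a thin centred web — an I-beam. Overall 553 mm minus two 15 mm flanges gives a web of 553 − 2·15 = 523 mm.


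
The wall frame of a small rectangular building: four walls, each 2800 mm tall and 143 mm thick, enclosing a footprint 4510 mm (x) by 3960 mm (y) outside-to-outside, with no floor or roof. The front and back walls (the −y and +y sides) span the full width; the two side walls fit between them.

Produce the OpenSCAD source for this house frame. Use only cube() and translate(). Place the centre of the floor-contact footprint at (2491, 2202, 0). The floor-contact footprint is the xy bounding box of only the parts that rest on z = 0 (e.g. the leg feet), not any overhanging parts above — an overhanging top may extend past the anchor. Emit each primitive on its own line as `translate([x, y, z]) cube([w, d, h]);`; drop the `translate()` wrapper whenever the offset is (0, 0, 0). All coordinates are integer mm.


translate([236, 222, 0]) cube([4510, 143, 2800]);
translate([236, 4039, 0]) cube([4510, 143, 2800]);
translate([236, 365, 0]) cube([143, 3674, 2800]);
translate([4603, 365, 0]) cube([143, 3674, 2800]);


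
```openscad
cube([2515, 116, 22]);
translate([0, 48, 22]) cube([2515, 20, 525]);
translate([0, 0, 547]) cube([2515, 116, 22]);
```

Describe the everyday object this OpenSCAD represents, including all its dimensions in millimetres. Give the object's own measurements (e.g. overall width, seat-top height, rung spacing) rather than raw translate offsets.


An I-beam lying along x, 2515 mm long. Overall section height 569 mm. Two flanges 116 mm wide (y) and 22 mm thick, one on the floor and one at the top; a web 20 mm thick runs between them, centred on the flange width.


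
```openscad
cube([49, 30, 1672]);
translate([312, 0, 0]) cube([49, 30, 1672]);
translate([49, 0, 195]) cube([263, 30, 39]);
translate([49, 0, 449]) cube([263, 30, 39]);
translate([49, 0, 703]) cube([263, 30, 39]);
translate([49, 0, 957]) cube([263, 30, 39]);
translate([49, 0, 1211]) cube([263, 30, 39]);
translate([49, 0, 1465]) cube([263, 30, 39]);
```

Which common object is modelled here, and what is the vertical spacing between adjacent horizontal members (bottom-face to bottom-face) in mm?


A ladder. The rung spacing is 254 mm.

Two tall 49×30 posts with 6 short bars between them — a ladder. Adjacent rungs sit at z = 195 and z = 449, so the spacing is 449 − 195 = 254 mm.


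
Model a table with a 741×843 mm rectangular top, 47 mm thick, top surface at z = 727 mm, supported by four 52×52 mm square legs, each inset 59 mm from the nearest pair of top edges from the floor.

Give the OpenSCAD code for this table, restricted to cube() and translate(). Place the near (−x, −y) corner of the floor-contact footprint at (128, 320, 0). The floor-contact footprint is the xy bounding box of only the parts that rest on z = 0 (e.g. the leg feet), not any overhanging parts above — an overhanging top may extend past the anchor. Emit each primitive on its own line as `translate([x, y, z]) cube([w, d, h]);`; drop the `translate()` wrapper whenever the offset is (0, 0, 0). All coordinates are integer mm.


translate([69, 261, 680]) cube([741, 843, 47]);
translate([128, 320, 0]) cube([52, 52, 680]);
translate([699, 320, 0]) cube([52, 52, 680]);
translate([128, 993, 0]) cube([52, 52, 680]);
translate([699, 993, 0]) cube([52, 52, 680]);


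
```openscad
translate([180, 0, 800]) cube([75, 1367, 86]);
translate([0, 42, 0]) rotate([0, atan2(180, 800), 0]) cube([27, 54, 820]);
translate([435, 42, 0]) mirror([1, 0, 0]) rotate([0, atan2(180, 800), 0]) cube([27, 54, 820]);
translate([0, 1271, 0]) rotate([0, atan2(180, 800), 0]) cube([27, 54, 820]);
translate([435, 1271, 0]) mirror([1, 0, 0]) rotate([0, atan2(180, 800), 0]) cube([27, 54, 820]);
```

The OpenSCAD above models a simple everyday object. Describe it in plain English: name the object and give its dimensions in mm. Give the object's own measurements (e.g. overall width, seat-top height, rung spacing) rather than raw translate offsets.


A sawhorse. A 75×1367×86 mm beam (x, y, z) sits on two A-frame leg pairs. Each pair is two raked legs of 27×54 mm section (54 mm along y) splaying symmetrically in x. Each leg rises 800 mm vertically over 180 mm of horizontal reach and is 820 mm long along its own axis. Every leg's outer bottom edge rests on the floor and its outer top edge meets a bottom edge of the beam — the left legs (tilting toward +x) meet the beam's −x bottom edge, the right legs (their mirror images, tilting toward −x) meet its +x bottom edge — so the leg tops tuck under the beam, the beam's underside is 800 mm above the floor, and the feet are 435 mm apart outside-to-outside with the beam centred between them. The two leg pairs are set in 42 mm from either end of the beam.


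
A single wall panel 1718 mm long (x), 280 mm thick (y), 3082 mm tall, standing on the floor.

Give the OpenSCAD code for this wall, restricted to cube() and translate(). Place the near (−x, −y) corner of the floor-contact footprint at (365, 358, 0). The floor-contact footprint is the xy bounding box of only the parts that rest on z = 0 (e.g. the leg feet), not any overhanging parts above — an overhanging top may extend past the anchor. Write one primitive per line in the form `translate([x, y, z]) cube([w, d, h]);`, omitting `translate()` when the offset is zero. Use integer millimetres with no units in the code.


translate([365, 358, 0]) cube([1718, 280, 3082]);


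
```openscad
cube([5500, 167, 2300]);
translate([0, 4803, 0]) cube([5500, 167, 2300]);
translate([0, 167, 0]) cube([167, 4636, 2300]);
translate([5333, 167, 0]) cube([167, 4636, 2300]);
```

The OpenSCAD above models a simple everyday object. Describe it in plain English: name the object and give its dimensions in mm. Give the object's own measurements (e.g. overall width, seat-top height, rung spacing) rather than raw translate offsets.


The wall frame of a small rectangular building: four walls, each 2300 mm tall and 167 mm thick, enclosing a footprint 5500 mm (x) by 4970 mm (y) outside-to-outside, with no floor or roof. The front and back walls (the −y and +y sides) span the full width; the two side walls fit between them.


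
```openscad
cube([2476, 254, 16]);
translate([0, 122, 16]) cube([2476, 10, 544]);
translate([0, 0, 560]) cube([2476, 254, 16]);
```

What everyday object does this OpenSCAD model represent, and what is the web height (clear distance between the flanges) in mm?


An I-beam. The web height is 544 mm.

Two wide flanges with a thin centred web — an I-beam. Overall 576 mm minus two 16 mm flanges gives a web of 576 − 2·16 = 544 mm.


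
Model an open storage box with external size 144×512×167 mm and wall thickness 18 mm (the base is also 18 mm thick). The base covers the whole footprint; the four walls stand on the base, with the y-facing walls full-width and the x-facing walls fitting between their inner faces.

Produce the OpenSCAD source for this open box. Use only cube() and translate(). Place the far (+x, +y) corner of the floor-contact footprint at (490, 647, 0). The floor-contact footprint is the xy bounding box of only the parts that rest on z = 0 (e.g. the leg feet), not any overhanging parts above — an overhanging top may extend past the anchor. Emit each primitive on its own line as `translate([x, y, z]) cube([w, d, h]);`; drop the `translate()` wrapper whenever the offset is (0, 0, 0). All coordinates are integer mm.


translate([346, 135, 0]) cube([144, 512, 18]);
translate([346, 135, 18]) cube([144, 18, 149]);
translate([346, 629, 18]) cube([144, 18, 149]);
translate([346, 153, 18]) cube([18, 476, 149]);
translate([472, 153, 18]) cube([18, 476, 149]);


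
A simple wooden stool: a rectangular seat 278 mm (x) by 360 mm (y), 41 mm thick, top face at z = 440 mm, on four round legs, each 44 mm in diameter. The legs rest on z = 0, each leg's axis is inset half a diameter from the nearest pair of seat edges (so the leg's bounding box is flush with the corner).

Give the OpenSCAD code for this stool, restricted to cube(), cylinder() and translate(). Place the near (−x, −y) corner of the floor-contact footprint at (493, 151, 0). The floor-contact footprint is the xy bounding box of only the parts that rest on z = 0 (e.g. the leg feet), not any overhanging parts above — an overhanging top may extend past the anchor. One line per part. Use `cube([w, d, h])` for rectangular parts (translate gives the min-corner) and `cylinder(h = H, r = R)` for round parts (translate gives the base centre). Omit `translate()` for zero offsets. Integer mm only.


translate([493, 151, 399]) cube([278, 360, 41]);
translate([515, 173, 0]) cylinder(h = 399, r = 22);
translate([749, 173, 0]) cylinder(h = 399, r = 22);
translate([515, 489, 0]) cylinder(h = 399, r = 22);
translate([749, 489, 0]) cylinder(h = 399, r = 22);


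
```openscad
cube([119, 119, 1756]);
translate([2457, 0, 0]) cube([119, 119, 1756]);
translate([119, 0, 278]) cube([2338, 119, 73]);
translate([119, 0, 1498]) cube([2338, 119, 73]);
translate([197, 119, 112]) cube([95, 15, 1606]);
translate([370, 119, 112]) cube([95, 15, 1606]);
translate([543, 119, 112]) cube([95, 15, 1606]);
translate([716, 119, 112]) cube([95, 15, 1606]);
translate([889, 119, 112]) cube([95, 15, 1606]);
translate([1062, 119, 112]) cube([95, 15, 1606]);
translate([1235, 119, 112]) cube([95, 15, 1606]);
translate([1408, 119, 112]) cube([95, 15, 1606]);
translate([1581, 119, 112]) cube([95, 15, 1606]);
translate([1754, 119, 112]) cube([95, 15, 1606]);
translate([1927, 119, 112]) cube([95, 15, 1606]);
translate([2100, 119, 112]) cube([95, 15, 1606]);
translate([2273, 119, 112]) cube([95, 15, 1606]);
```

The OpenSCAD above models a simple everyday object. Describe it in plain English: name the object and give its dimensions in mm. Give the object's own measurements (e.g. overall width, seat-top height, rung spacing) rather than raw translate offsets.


A fence section. Two 119×119 mm posts, 1756 mm tall, stand on the floor with a clear span of 2338 mm between their inner faces. Two horizontal rails of 119×73 mm section span the gap between the posts with their undersides at z = 278 mm and z = 1498 mm, flush with the posts' −y face. 13 pickets, each 95 mm wide, 15 mm thick and 1606 mm tall, are fixed to the +y face of the rails with their bottoms at z = 112 mm, spaced across the span with a 78 mm gap after the −x post and between neighbouring pickets, with 89 mm left before the +x post.


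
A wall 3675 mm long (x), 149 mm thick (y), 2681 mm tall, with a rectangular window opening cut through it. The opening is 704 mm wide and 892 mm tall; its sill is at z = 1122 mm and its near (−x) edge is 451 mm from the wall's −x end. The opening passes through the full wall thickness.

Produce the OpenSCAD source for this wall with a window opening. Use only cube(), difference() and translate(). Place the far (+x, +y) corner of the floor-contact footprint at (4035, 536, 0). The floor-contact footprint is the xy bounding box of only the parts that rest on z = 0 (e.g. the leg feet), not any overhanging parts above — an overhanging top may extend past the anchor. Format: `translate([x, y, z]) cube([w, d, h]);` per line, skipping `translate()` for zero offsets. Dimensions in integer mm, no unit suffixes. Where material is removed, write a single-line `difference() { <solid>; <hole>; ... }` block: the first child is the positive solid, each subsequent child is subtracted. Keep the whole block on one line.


difference() { translate([360, 387, 0]) cube([3675, 149, 2681]); translate([811, 387, 1122]) cube([704, 149, 892]); }


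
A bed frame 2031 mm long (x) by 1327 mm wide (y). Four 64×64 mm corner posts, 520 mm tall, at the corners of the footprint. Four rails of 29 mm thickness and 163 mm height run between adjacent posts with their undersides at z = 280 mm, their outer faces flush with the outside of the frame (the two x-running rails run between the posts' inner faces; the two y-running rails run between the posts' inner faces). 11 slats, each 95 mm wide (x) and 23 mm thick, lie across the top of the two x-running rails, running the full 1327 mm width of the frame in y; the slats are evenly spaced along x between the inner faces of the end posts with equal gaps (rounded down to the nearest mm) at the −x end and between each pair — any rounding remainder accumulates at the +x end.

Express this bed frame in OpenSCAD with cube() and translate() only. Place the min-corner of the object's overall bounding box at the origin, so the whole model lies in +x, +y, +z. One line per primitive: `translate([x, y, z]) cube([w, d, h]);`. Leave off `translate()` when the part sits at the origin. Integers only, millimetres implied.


cube([64, 64, 520]);
translate([0, 1263, 0]) cube([64, 64, 520]);
translate([1967, 0, 0]) cube([64, 64, 520]);
translate([1967, 1263, 0]) cube([64, 64, 520]);
translate([64, 0, 280]) cube([1903, 29, 163]);
translate([64, 1298, 280]) cube([1903, 29, 163]);
translate([0, 64, 280]) cube([29, 1199, 163]);
translate([2002, 64, 280]) cube([29, 1199, 163]);
translate([135, 0, 443]) cube([95, 1327, 23]);
translate([301, 0, 443]) cube([95, 1327, 23]);
translate([467, 0, 443]) cube([95, 1327, 23]);
translate([633, 0, 443]) cube([95, 1327, 23]);
translate([799, 0, 443]) cube([95, 1327, 23]);
translate([965, 0, 443]) cube([95, 1327, 23]);
translate([1131, 0, 443]) cube([95, 1327, 23]);
translate([1297, 0, 443]) cube([95, 1327, 23]);
translate([1463, 0, 443]) cube([95, 1327, 23]);
translate([1629, 0, 443]) cube([95, 1327, 23]);
translate([1795, 0, 443]) cube([95, 1327, 23]);


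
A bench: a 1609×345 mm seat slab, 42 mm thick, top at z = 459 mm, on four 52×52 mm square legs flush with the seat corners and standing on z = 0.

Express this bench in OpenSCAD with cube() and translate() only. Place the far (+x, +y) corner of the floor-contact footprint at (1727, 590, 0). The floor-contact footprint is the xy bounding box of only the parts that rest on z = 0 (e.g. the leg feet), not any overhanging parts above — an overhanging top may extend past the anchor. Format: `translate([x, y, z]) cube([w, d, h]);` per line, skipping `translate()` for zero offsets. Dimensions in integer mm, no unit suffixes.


// leg_h = 459 − 42 = 417
translate([118, 245, 417]) cube([1609, 345, 42]);
translate([118, 245, 0]) cube([52, 52, 417]);
translate([118, 538, 0]) cube([52, 52, 417]);
translate([1675, 245, 0]) cube([52, 52, 417]);
translate([1675, 538, 0]) cube([52, 52, 417]);


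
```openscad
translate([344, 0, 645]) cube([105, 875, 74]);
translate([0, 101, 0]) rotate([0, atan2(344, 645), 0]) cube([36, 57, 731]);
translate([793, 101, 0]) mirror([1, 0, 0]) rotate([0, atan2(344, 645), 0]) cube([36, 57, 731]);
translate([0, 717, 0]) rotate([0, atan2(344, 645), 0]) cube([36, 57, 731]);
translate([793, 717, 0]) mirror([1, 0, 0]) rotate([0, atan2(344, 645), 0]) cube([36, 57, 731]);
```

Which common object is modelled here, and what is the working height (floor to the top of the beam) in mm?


A sawhorse. The overall height is 719 mm.

A beam across two mirrored pairs of raked legs — a sawhorse. The beam's underside is at z = 645 (matching the legs' vertical rise in atan2(344, 645)) and the beam is 74 mm tall, so its top is at 645 + 74 = 719 mm. The raked legs top out at the beam's underside, so that is the highest point.


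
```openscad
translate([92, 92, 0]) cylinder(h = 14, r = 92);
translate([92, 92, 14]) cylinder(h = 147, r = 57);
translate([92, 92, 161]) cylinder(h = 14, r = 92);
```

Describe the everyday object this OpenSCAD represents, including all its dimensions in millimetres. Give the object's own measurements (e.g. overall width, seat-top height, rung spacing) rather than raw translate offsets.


A spool: two coaxial disc flanges of radius 92 mm and thickness 14 mm, joined by a core cylinder of radius 57 mm and height 147 mm. The lower flange rests on z = 0 and the three cylinders share a vertical axis.


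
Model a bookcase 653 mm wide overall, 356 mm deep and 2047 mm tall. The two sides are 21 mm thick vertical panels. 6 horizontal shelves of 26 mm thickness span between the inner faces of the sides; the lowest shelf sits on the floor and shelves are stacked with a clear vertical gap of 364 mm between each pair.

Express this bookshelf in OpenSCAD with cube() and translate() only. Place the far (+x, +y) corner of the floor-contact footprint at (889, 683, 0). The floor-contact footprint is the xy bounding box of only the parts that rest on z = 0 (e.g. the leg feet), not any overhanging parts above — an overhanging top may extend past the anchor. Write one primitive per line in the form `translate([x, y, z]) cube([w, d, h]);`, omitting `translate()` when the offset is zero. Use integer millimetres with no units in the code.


translate([236, 327, 0]) cube([21, 356, 2047]);
translate([868, 327, 0]) cube([21, 356, 2047]);
translate([257, 327, 0]) cube([611, 356, 26]);
translate([257, 327, 390]) cube([611, 356, 26]);
translate([257, 327, 780]) cube([611, 356, 26]);
translate([257, 327, 1170]) cube([611, 356, 26]);
translate([257, 327, 1560]) cube([611, 356, 26]);
translate([257, 327, 1950]) cube([611, 356, 26]);


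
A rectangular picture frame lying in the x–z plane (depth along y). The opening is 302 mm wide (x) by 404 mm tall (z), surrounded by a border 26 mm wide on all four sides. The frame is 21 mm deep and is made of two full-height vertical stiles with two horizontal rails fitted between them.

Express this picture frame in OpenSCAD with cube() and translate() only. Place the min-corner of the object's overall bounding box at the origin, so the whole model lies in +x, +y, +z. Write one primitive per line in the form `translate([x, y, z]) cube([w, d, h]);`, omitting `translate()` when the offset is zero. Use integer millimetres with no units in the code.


cube([26, 21, 456]);
translate([328, 0, 0]) cube([26, 21, 456]);
translate([26, 0, 0]) cube([302, 21, 26]);
translate([26, 0, 430]) cube([302, 21, 26]);


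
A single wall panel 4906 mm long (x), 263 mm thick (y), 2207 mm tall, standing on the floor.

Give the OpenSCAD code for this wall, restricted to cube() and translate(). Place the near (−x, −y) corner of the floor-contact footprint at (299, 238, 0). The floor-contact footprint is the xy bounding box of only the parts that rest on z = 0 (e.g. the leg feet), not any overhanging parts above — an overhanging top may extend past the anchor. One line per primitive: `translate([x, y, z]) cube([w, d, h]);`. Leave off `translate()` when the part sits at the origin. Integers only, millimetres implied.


translate([299, 238, 0]) cube([4906, 263, 2207]);


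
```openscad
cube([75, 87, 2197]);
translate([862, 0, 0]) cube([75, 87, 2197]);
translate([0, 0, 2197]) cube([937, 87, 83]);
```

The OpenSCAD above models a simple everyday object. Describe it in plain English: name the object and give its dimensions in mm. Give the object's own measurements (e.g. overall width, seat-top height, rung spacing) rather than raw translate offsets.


A door frame. The clear opening is 787 mm wide and 2197 mm high. Two 75 mm wide jambs, 87 mm deep, stand either side of the opening from the floor to the top of the opening. A 83 mm thick head sits across the top of both jambs, spanning the full outside width of the frame.


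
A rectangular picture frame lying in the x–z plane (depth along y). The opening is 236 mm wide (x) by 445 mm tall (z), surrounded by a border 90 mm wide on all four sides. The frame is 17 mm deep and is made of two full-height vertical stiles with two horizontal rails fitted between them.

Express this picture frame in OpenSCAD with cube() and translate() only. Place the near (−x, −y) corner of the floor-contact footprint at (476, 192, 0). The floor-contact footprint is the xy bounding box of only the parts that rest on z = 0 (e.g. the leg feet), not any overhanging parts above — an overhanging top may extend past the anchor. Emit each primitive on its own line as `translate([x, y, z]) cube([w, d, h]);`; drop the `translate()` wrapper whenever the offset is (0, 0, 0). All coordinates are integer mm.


translate([476, 192, 0]) cube([90, 17, 625]);
translate([802, 192, 0]) cube([90, 17, 625]);
translate([566, 192, 0]) cube([236, 17, 90]);
translate([566, 192, 535]) cube([236, 17, 90]);


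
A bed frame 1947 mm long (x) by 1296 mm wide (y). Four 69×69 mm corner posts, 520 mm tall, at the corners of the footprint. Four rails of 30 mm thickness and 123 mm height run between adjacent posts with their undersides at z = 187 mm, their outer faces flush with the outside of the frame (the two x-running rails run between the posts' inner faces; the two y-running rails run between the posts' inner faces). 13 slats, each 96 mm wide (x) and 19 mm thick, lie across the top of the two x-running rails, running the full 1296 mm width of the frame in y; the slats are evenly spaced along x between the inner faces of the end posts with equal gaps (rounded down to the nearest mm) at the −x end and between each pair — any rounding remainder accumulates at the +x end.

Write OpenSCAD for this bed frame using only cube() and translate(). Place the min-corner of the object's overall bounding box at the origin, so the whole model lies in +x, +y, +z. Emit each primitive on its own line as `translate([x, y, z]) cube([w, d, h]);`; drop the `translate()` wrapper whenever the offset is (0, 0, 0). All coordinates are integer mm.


cube([69, 69, 520]);
translate([0, 1227, 0]) cube([69, 69, 520]);
translate([1878, 0, 0]) cube([69, 69, 520]);
translate([1878, 1227, 0]) cube([69, 69, 520]);
translate([69, 0, 187]) cube([1809, 30, 123]);
translate([69, 1266, 187]) cube([1809, 30, 123]);
translate([0, 69, 187]) cube([30, 1158, 123]);
translate([1917, 69, 187]) cube([30, 1158, 123]);
translate([109, 0, 310]) cube([96, 1296, 19]);
translate([245, 0, 310]) cube([96, 1296, 19]);
translate([381, 0, 310]) cube([96, 1296, 19]);
translate([517, 0, 310]) cube([96, 1296, 19]);
translate([653, 0, 310]) cube([96, 1296, 19]);
translate([789, 0, 310]) cube([96, 1296, 19]);
translate([925, 0, 310]) cube([96, 1296, 19]);
translate([1061, 0, 310]) cube([96, 1296, 19]);
translate([1197, 0, 310]) cube([96, 1296, 19]);
translate([1333, 0, 310]) cube([96, 1296, 19]);
translate([1469, 0, 310]) cube([96, 1296, 19]);
translate([1605, 0, 310]) cube([96, 1296, 19]);
translate([1741, 0, 310]) cube([96, 1296, 19]);


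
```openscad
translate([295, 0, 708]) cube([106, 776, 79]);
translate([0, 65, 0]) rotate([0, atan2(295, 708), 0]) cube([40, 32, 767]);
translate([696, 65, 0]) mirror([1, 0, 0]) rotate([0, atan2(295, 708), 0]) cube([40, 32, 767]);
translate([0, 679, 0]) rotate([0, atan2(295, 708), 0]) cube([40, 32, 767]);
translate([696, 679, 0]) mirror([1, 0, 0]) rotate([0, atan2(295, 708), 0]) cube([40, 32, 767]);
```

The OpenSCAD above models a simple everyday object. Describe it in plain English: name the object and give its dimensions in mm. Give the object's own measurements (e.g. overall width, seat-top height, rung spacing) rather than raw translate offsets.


A sawhorse. A 106×776×79 mm beam (x, y, z) sits on two A-frame leg pairs. Each pair is two raked legs of 40×32 mm section (32 mm along y) splaying symmetrically in x. Each leg rises 708 mm vertically over 295 mm of horizontal reach and is 767 mm long along its own axis. Every leg's outer bottom edge rests on the floor and its outer top edge meets a bottom edge of the beam — the left legs (tilting toward +x) meet the beam's −x bottom edge, the right legs (their mirror images, tilting toward −x) meet its +x bottom edge — so the leg tops tuck under the beam, the beam's underside is 708 mm above the floor, and the feet are 696 mm apart outside-to-outside with the beam centred between them. The two leg pairs are set in 65 mm from either end of the beam.


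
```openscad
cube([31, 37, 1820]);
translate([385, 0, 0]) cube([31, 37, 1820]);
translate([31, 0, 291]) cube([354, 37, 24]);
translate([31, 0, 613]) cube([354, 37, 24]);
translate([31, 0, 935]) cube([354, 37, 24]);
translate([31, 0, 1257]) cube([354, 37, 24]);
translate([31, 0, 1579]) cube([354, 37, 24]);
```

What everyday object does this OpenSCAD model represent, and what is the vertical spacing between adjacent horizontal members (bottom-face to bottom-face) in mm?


A ladder. The rung spacing is 322 mm.

Two tall 31×37 posts with 5 short bars between them — a ladder. Adjacent rungs sit at z = 291 and z = 613, so the spacing is 613 − 291 = 322 mm.


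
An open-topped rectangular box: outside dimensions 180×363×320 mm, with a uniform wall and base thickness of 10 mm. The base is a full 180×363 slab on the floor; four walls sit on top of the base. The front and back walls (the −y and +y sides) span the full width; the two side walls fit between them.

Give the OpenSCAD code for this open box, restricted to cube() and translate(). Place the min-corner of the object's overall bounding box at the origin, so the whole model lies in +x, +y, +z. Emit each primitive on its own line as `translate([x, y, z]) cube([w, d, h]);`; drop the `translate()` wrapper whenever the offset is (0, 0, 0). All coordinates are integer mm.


cube([180, 363, 10]);
translate([0, 0, 10]) cube([180, 10, 310]);
translate([0, 353, 10]) cube([180, 10, 310]);
translate([0, 10, 10]) cube([10, 343, 310]);
translate([170, 10, 10]) cube([10, 343, 310]);


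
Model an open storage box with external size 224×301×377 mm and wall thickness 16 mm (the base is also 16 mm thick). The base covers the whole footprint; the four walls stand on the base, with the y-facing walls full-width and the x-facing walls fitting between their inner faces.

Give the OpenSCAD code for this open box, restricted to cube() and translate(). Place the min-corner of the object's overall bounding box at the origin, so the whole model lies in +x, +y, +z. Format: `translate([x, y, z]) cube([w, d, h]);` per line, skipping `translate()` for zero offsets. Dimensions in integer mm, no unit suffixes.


cube([224, 301, 16]);
translate([0, 0, 16]) cube([224, 16, 361]);
translate([0, 285, 16]) cube([224, 16, 361]);
translate([0, 16, 16]) cube([16, 269, 361]);
translate([208, 16, 16]) cube([16, 269, 361]);


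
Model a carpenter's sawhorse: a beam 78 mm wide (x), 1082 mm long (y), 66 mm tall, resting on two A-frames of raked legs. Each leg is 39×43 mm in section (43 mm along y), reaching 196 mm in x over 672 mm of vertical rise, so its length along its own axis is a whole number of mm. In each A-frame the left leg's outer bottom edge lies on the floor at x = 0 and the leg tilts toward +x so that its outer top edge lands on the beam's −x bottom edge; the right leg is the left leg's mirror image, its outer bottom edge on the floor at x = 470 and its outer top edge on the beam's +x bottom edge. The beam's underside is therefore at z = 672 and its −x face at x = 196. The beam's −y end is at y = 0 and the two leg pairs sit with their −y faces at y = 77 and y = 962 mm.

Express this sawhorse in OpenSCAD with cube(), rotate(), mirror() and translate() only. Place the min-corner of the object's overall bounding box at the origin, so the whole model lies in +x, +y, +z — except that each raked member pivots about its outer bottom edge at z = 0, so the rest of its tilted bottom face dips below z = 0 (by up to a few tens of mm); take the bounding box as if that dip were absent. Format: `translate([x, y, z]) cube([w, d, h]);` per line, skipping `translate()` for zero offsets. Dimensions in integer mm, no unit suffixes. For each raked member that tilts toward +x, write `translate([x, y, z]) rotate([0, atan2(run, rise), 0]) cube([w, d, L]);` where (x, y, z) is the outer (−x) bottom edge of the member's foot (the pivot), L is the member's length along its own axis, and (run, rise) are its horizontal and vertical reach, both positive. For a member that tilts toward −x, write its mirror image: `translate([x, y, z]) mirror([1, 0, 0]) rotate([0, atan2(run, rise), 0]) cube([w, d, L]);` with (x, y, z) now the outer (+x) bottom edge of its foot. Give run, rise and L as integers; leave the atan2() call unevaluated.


translate([196, 0, 672]) cube([78, 1082, 66]);
translate([0, 77, 0]) rotate([0, atan2(196, 672), 0]) cube([39, 43, 700]);
translate([470, 77, 0]) mirror([1, 0, 0]) rotate([0, atan2(196, 672), 0]) cube([39, 43, 700]);
translate([0, 962, 0]) rotate([0, atan2(196, 672), 0]) cube([39, 43, 700]);
translate([470, 962, 0]) mirror([1, 0, 0]) rotate([0, atan2(196, 672), 0]) cube([39, 43, 700]);


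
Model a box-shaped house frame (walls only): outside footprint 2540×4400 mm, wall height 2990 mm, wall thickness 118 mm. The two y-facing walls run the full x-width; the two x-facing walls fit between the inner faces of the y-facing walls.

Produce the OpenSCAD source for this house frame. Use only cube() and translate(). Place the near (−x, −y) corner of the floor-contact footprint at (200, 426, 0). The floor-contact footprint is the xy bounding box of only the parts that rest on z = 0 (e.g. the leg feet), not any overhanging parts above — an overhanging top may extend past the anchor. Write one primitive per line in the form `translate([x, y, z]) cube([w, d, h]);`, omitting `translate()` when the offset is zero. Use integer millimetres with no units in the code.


translate([200, 426, 0]) cube([2540, 118, 2990]);
translate([200, 4708, 0]) cube([2540, 118, 2990]);
translate([200, 544, 0]) cube([118, 4164, 2990]);
translate([2622, 544, 0]) cube([118, 4164, 2990]);


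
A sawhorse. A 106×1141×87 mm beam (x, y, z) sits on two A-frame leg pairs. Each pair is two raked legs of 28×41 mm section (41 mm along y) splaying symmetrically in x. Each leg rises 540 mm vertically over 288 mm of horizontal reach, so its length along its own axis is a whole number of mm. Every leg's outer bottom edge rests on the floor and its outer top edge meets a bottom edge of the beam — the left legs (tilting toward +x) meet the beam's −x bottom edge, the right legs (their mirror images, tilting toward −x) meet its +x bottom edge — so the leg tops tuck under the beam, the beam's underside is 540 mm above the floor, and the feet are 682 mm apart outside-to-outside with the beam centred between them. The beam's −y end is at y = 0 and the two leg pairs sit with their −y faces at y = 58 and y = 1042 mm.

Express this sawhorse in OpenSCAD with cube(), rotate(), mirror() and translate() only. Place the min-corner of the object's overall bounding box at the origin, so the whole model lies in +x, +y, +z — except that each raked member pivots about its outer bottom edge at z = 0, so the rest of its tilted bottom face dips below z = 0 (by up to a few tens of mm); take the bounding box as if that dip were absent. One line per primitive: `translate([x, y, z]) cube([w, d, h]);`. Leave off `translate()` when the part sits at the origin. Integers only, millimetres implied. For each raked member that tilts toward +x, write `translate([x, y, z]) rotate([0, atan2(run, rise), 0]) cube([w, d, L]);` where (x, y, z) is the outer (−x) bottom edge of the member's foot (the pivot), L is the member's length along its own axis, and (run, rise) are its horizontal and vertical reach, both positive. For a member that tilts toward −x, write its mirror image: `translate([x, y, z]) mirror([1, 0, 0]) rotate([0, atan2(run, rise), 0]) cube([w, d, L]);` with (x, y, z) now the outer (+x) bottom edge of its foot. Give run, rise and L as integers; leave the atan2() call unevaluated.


translate([288, 0, 540]) cube([106, 1141, 87]);
translate([0, 58, 0]) rotate([0, atan2(288, 540), 0]) cube([28, 41, 612]);
translate([682, 58, 0]) mirror([1, 0, 0]) rotate([0, atan2(288, 540), 0]) cube([28, 41, 612]);
translate([0, 1042, 0]) rotate([0, atan2(288, 540), 0]) cube([28, 41, 612]);
translate([682, 1042, 0]) mirror([1, 0, 0]) rotate([0, atan2(288, 540), 0]) cube([28, 41, 612]);
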